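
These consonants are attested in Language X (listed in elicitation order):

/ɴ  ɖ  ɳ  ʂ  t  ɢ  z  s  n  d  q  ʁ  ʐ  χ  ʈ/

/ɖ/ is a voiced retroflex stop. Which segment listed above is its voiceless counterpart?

The voiceless counterpart is a voiceless retroflex stop — in this inventory, /ʈ/.

/ʈ/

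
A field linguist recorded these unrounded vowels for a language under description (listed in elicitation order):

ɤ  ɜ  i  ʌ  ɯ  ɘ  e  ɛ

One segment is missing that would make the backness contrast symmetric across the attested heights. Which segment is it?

/ɨ/

Front: /i/ (high), /e/ (high-mid), /ɛ/ (low-mid).
Central: /ɘ/ (high-mid), /ɜ/ (low-mid).
Back: /ɯ/ (high), /ɤ/ (high-mid), /ʌ/ (low-mid).
The high row has no central member, so the gap is the high central unrounded vowel /ɨ/.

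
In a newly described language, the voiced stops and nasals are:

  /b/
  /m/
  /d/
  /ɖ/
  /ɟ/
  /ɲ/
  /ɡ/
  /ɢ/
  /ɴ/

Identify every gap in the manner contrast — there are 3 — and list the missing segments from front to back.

/n/, /ɳ/, /ŋ/

bilabial: oral stop /b/, nasal /m/.
alveolar: oral stop /d/, nasal —.
retroflex: oral stop /ɖ/, nasal —.
palatal: oral stop /ɟ/, nasal /ɲ/.
velar: oral stop /ɡ/, nasal —.
uvular: oral stop /ɢ/, nasal /ɴ/.
Gaps, from front to back: alveolar lacks nasal (/n/); retroflex lacks nasal (/ɳ/); velar lacks nasal (/ŋ/).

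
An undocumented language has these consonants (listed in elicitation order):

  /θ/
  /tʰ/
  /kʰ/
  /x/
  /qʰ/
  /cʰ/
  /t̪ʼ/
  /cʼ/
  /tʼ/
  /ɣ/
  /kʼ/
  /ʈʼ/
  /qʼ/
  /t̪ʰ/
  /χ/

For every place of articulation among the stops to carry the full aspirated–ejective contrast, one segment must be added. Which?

Aspirated: /t̪ʰ/ (dental), /tʰ/ (alveolar), /cʰ/ (palatal), /kʰ/ (velar), /qʰ/ (uvular).
Ejective: /t̪ʼ/ (dental), /tʼ/ (alveolar), /ʈʼ/ (retroflex), /cʼ/ (palatal), /kʼ/ (velar), /qʼ/ (uvular).
The retroflex row has no aspirated member, so the gap is the aspirated retroflex stop /ʈʰ/.

/ʈʰ/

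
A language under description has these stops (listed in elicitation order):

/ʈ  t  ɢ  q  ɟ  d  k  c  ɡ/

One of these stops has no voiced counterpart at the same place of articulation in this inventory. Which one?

/ʈ/

Alveolar: /t/ ~ /d/
Palatal: /c/ ~ /ɟ/
Velar: /k/ ~ /ɡ/
Uvular: /q/ ~ /ɢ/
Retroflex: only /ʈ/ (voiceless); no voiced partner.
So /ʈ/ is the unpaired segment.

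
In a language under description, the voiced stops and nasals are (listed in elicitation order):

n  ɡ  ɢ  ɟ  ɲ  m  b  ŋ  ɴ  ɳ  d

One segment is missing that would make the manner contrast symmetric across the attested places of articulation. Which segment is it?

place of articulation  oral stop  nasal   
bilabial          b         m       
alveolar          d         n       
retroflex         —         ɳ       
palatal           ɟ         ɲ       
velar             ɡ         ŋ       
uvular            ɢ         ɴ       
The retroflex row has no oral stop member, so the gap is the retroflex oral stop /ɖ/.

/ɖ/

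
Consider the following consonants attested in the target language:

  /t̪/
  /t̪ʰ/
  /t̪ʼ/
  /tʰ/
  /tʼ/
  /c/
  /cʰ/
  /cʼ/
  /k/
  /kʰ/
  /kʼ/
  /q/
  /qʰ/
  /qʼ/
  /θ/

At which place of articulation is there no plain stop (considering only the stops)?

place of articulation  plain     aspirated  ejective
dental            t̪        t̪ʰ       t̪ʼ     
alveolar          —         tʰ        tʼ      
palatal           c         cʰ        cʼ      
velar             k         kʰ        kʼ      
uvular            q         qʰ        qʼ      
Every place of articulation has a plain member except alveolar, where /t/ would be expected.

alveolar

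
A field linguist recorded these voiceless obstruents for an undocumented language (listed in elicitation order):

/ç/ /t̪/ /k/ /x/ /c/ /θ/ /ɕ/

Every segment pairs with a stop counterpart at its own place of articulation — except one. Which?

Dental: /t̪/ ~ /θ/
Palatal: /c/ ~ /ç/
Velar: /k/ ~ /x/
Alveolo-palatal: only /ɕ/ (fricative); no stop partner.
So /ɕ/ is the unpaired segment.

/ɕ/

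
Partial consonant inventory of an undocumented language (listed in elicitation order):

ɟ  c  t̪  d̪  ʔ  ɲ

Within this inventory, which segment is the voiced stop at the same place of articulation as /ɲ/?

/ɟ/

/ɲ/ is a palatal nasal.
The voiced stop at the same place is a voiced palatal stop — in this inventory, /ɟ/.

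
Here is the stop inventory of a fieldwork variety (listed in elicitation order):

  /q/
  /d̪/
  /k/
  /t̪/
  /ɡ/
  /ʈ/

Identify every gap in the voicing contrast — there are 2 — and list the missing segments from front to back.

/ɖ/, /ɢ/

dental: voiceless /t̪/, voiced /d̪/.
retroflex: voiceless /ʈ/, voiced —.
velar: voiceless /k/, voiced /ɡ/.
uvular: voiceless /q/, voiced —.
Gaps, from front to back: retroflex lacks voiced (/ɖ/); uvular lacks voiced (/ɢ/).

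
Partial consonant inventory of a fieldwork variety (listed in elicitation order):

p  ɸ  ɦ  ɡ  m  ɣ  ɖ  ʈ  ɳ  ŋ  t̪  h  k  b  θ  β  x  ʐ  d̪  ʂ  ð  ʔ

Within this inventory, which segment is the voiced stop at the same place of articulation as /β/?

/b/

/β/ is a voiced bilabial fricative.
The voiced stop at the same place is a voiced bilabial stop — in this inventory, /b/.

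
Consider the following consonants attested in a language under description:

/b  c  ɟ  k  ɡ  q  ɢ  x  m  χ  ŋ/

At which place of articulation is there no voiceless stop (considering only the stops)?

bilabial

Voiceless: /c/ (palatal), /k/ (velar), /q/ (uvular).
Voiced: /b/ (bilabial), /ɟ/ (palatal), /ɡ/ (velar), /ɢ/ (uvular).
Every place of articulation has a voiceless member except bilabial, where /p/ would be expected.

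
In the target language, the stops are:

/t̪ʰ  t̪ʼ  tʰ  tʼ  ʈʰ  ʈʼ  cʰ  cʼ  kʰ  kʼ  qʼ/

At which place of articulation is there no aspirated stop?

dental: aspirated /t̪ʰ/, ejective /t̪ʼ/.
alveolar: aspirated /tʰ/, ejective /tʼ/.
retroflex: aspirated /ʈʰ/, ejective /ʈʼ/.
palatal: aspirated /cʰ/, ejective /cʼ/.
velar: aspirated /kʰ/, ejective /kʼ/.
uvular: aspirated —, ejective /qʼ/.
Every place of articulation has an aspirated member except uvular, where /qʰ/ would be expected.

uvular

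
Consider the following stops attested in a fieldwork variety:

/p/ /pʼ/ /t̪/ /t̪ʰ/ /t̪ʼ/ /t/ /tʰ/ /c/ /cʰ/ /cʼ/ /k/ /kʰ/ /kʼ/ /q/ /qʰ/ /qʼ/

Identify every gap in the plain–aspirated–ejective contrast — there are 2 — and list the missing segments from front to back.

/pʰ/, /tʼ/

place of articulation  plain     aspirated  ejective
bilabial          p         —         pʼ      
dental            t̪        t̪ʰ       t̪ʼ     
alveolar          t         tʰ        —       
palatal           c         cʰ        cʼ      
velar             k         kʰ        kʼ      
uvular            q         qʰ        qʼ      
Gaps, from front to back: bilabial lacks aspirated (/pʰ/); alveolar lacks ejective (/tʼ/).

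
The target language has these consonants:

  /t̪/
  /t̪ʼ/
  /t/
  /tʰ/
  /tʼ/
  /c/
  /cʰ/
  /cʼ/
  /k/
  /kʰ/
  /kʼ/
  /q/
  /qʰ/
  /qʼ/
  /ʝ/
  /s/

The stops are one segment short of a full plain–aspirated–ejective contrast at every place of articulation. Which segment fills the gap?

/t̪ʰ/

Plain: /t̪/ (dental), /t/ (alveolar), /c/ (palatal), /k/ (velar), /q/ (uvular).
Aspirated: /tʰ/ (alveolar), /cʰ/ (palatal), /kʰ/ (velar), /qʰ/ (uvular).
Ejective: /t̪ʼ/ (dental), /tʼ/ (alveolar), /cʼ/ (palatal), /kʼ/ (velar), /qʼ/ (uvular).
The dental row has no aspirated member, so the gap is the aspirated dental stop /t̪ʰ/.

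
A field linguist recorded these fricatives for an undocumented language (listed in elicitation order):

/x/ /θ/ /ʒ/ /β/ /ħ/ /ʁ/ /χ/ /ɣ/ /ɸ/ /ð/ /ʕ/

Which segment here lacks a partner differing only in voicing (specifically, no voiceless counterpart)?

/ʒ/

Bilabial: /ɸ/ ~ /β/
Dental: /θ/ ~ /ð/
Velar: /x/ ~ /ɣ/
Uvular: /χ/ ~ /ʁ/
Pharyngeal: /ħ/ ~ /ʕ/
Postalveolar: only /ʒ/ (voiced); no voiceless partner.
So /ʒ/ is the unpaired segment.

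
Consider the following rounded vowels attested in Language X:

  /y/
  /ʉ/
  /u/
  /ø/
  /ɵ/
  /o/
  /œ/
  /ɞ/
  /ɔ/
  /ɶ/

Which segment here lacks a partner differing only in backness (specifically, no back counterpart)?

High: /y/ ~ /ʉ/ ~ /u/
High-mid: /ø/ ~ /ɵ/ ~ /o/
Low-mid: /œ/ ~ /ɞ/ ~ /ɔ/
Low: only /ɶ/ (front); no back partner.
So /ɶ/ is the unpaired segment.

/ɶ/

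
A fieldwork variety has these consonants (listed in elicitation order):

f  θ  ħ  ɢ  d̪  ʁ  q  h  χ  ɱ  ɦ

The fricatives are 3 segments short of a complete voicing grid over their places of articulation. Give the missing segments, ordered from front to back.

place of articulation  voiceless  voiced  
labiodental       f         —       
dental            θ         —       
uvular            χ         ʁ       
pharyngeal        ħ         —       
glottal           h         ɦ       
Gaps, from front to back: labiodental lacks voiced (/v/); dental lacks voiced (/ð/); pharyngeal lacks voiced (/ʕ/).

/v/, /ð/, /ʕ/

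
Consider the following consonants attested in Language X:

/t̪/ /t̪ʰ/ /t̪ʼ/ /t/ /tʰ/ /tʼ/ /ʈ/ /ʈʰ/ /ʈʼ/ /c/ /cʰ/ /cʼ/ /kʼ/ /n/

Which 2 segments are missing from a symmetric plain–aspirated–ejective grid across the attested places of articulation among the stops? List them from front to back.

/k/, /kʰ/

dental: plain /t̪/, aspirated /t̪ʰ/, ejective /t̪ʼ/.
alveolar: plain /t/, aspirated /tʰ/, ejective /tʼ/.
retroflex: plain /ʈ/, aspirated /ʈʰ/, ejective /ʈʼ/.
palatal: plain /c/, aspirated /cʰ/, ejective /cʼ/.
velar: plain —, aspirated —, ejective /kʼ/.
Gaps, from front to back: velar lacks plain (/k/); velar lacks aspirated (/kʰ/).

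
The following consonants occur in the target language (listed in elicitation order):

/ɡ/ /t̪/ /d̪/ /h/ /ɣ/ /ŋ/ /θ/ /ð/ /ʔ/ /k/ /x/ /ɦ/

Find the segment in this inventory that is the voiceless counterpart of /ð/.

/θ/

/ð/ is a voiced dental fricative.
The voiceless counterpart is a voiceless dental fricative — in this inventory, /θ/.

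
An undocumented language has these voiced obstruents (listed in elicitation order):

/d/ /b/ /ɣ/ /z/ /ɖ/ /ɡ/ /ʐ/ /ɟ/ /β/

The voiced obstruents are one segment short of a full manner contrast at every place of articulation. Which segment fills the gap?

/ʝ/

place of articulation  stop      fricative
bilabial          b         β       
alveolar          d         z       
retroflex         ɖ         ʐ       
palatal           ɟ         —       
velar             ɡ         ɣ       
The palatal row has no fricative member, so the gap is the palatal fricative /ʝ/.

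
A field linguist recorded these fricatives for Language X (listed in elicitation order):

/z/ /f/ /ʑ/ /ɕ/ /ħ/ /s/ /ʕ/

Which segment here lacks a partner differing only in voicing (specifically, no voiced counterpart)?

/f/

Alveolar: /s/ ~ /z/
Alveolo-palatal: /ɕ/ ~ /ʑ/
Pharyngeal: /ħ/ ~ /ʕ/
Labiodental: only /f/ (voiceless); no voiced partner.
So /f/ is the unpaired segment.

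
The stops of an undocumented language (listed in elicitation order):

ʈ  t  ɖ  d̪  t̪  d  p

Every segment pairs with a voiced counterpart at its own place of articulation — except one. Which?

/p/

Dental: /t̪/ ~ /d̪/
Alveolar: /t/ ~ /d/
Retroflex: /ʈ/ ~ /ɖ/
Bilabial: only /p/ (voiceless); no voiced partner.
So /p/ is the unpaired segment.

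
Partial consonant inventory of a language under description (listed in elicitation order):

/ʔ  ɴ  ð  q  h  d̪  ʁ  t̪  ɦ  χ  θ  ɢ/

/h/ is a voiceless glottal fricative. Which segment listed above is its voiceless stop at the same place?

The voiceless stop at the same place is a voiceless glottal stop — in this inventory, /ʔ/.

/ʔ/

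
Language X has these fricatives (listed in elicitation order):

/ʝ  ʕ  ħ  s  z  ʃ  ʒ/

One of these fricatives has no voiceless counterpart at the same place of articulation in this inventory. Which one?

/ʝ/

Alveolar: /s/ ~ /z/
Postalveolar: /ʃ/ ~ /ʒ/
Pharyngeal: /ħ/ ~ /ʕ/
Palatal: only /ʝ/ (voiced); no voiceless partner.
So /ʝ/ is the unpaired segment.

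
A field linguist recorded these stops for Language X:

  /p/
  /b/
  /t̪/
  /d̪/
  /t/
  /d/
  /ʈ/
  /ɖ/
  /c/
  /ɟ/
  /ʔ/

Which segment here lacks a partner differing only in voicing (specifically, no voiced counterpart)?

/ʔ/

Bilabial: /p/ ~ /b/
Dental: /t̪/ ~ /d̪/
Alveolar: /t/ ~ /d/
Retroflex: /ʈ/ ~ /ɖ/
Palatal: /c/ ~ /ɟ/
Glottal: only /ʔ/ (voiceless); no voiced partner.
So /ʔ/ is the unpaired segment.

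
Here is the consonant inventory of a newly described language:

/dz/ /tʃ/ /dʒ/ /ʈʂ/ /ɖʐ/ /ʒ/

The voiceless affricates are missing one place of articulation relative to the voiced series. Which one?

alveolar

alveolar: voiceless —, voiced /dz/.
postalveolar: voiceless /tʃ/, voiced /dʒ/.
retroflex: voiceless /ʈʂ/, voiced /ɖʐ/.
Every place of articulation has a voiceless member except alveolar, where /ts/ would be expected.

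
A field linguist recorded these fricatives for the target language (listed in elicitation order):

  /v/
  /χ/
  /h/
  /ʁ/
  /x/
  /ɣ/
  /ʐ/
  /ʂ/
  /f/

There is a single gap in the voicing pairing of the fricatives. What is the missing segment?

/ɦ/

place of articulation  voiceless  voiced  
labiodental       f         v       
retroflex         ʂ         ʐ       
velar             x         ɣ       
uvular            χ         ʁ       
glottal           h         —       
The glottal row has no voiced member, so the gap is the voiced glottal fricative /ɦ/.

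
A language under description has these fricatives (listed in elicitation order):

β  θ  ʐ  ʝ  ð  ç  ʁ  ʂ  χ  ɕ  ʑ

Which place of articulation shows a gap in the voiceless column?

bilabial

Voiceless: /θ/ (dental), /ʂ/ (retroflex), /ɕ/ (alveolo-palatal), /ç/ (palatal), /χ/ (uvular).
Voiced: /β/ (bilabial), /ð/ (dental), /ʐ/ (retroflex), /ʑ/ (alveolo-palatal), /ʝ/ (palatal), /ʁ/ (uvular).
Every place of articulation has a voiceless member except bilabial, where /ɸ/ would be expected.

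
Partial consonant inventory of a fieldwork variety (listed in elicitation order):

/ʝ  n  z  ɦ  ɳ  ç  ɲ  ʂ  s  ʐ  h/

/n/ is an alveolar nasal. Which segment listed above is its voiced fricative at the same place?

/z/

The voiced fricative at the same place is a voiced alveolar fricative — in this inventory, /z/.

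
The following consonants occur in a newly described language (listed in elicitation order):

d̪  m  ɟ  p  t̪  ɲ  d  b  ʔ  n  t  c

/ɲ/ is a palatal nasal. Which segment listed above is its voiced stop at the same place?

The voiced stop at the same place is a voiced palatal stop — in this inventory, /ɟ/.

/ɟ/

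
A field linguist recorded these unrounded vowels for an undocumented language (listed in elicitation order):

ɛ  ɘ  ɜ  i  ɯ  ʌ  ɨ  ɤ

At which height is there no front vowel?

high-mid

Front: /i/ (high), /ɛ/ (low-mid).
Central: /ɨ/ (high), /ɘ/ (high-mid), /ɜ/ (low-mid).
Back: /ɯ/ (high), /ɤ/ (high-mid), /ʌ/ (low-mid).
Every height has a front member except high-mid, where /e/ would be expected.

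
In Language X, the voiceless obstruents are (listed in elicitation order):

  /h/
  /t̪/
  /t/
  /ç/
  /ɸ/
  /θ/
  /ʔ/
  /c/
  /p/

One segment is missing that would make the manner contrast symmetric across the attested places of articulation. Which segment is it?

/s/

bilabial: stop /p/, fricative /ɸ/.
dental: stop /t̪/, fricative /θ/.
alveolar: stop /t/, fricative —.
palatal: stop /c/, fricative /ç/.
glottal: stop /ʔ/, fricative /h/.
The alveolar row has no fricative member, so the gap is the alveolar fricative /s/.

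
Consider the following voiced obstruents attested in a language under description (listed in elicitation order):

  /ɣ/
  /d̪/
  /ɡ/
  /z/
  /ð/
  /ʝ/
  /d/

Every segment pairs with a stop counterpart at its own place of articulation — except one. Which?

Dental: /d̪/ ~ /ð/
Alveolar: /d/ ~ /z/
Velar: /ɡ/ ~ /ɣ/
Palatal: only /ʝ/ (fricative); no stop partner.
So /ʝ/ is the unpaired segment.

/ʝ/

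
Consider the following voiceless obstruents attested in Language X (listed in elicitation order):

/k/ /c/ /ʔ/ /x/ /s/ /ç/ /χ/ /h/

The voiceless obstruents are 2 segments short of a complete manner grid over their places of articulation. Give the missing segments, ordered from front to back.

/t/, /q/

Stop: /c/ (palatal), /k/ (velar), /ʔ/ (glottal).
Fricative: /s/ (alveolar), /ç/ (palatal), /x/ (velar), /χ/ (uvular), /h/ (glottal).
Gaps, from front to back: alveolar lacks stop (/t/); uvular lacks stop (/q/).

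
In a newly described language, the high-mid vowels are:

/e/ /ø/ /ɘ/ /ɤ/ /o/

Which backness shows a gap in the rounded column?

central

front: unrounded /e/, rounded /ø/.
central: unrounded /ɘ/, rounded —.
back: unrounded /ɤ/, rounded /o/.
Every backness has a rounded member except central, where /ɵ/ would be expected.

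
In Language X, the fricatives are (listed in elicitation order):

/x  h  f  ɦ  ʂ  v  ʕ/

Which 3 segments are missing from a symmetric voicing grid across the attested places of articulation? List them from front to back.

place of articulation  voiceless  voiced  
labiodental       f         v       
retroflex         ʂ         —       
velar             x         —       
pharyngeal        —         ʕ       
glottal           h         ɦ       
Gaps, from front to back: retroflex lacks voiced (/ʐ/); velar lacks voiced (/ɣ/); pharyngeal lacks voiceless (/ħ/).

/ʐ/, /ɣ/, /ħ/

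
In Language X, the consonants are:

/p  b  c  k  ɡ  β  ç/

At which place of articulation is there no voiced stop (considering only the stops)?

Voiceless: /p/ (bilabial), /c/ (palatal), /k/ (velar).
Voiced: /b/ (bilabial), /ɡ/ (velar).
Every place of articulation has a voiced member except palatal, where /ɟ/ would be expected.

palatal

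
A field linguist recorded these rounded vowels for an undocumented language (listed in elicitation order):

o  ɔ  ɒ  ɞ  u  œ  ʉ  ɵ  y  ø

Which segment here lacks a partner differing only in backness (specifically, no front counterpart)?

High: /y/ ~ /ʉ/ ~ /u/
High-mid: /ø/ ~ /ɵ/ ~ /o/
Low-mid: /œ/ ~ /ɞ/ ~ /ɔ/
Low: only /ɒ/ (back); no front partner.
So /ɒ/ is the unpaired segment.

/ɒ/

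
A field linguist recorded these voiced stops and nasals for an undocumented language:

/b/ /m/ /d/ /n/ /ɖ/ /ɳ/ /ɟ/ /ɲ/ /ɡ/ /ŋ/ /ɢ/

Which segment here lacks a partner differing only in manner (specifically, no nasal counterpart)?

/ɢ/

Bilabial: /b/ ~ /m/
Alveolar: /d/ ~ /n/
Retroflex: /ɖ/ ~ /ɳ/
Palatal: /ɟ/ ~ /ɲ/
Velar: /ɡ/ ~ /ŋ/
Uvular: only /ɢ/ (oral stop); no nasal partner.
So /ɢ/ is the unpaired segment.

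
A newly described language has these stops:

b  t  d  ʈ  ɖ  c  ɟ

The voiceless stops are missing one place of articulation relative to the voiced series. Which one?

bilabial

place of articulation  voiceless  voiced  
bilabial          —         b       
alveolar          t         d       
retroflex         ʈ         ɖ       
palatal           c         ɟ       
Every place of articulation has a voiceless member except bilabial, where /p/ would be expected.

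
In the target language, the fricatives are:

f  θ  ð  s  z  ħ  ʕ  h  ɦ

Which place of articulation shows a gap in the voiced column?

labiodental

Voiceless: /f/ (labiodental), /θ/ (dental), /s/ (alveolar), /ħ/ (pharyngeal), /h/ (glottal).
Voiced: /ð/ (dental), /z/ (alveolar), /ʕ/ (pharyngeal), /ɦ/ (glottal).
Every place of articulation has a voiced member except labiodental, where /v/ would be expected.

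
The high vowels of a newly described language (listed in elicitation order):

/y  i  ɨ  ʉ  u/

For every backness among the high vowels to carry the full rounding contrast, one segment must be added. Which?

backness          unrounded  rounded 
front             i         y       
central           ɨ         ʉ       
back              —         u       
The back row has no unrounded member, so the gap is the back unrounded vowel /ɯ/.

/ɯ/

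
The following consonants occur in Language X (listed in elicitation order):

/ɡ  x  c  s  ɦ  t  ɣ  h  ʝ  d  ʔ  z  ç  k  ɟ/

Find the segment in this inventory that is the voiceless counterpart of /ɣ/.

/x/

/ɣ/ is a voiced velar fricative.
The voiceless counterpart is a voiceless velar fricative — in this inventory, /x/.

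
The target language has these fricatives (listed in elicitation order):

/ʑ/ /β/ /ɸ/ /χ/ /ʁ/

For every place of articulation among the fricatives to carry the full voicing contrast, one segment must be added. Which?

/ɕ/

bilabial: voiceless /ɸ/, voiced /β/.
alveolo-palatal: voiceless —, voiced /ʑ/.
uvular: voiceless /χ/, voiced /ʁ/.
The alveolo-palatal row has no voiceless member, so the gap is the voiceless alveolo-palatal fricative /ɕ/.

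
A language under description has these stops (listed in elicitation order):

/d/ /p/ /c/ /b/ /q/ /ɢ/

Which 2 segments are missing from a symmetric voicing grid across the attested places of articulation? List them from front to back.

Voiceless: /p/ (bilabial), /c/ (palatal), /q/ (uvular).
Voiced: /b/ (bilabial), /d/ (alveolar), /ɢ/ (uvular).
Gaps, from front to back: alveolar lacks voiceless (/t/); palatal lacks voiced (/ɟ/).

/t/, /ɟ/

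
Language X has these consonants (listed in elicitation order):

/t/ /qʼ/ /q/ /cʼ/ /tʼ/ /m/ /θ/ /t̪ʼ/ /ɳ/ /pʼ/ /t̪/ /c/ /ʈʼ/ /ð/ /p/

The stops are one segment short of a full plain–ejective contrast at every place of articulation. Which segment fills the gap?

Plain: /p/ (bilabial), /t̪/ (dental), /t/ (alveolar), /c/ (palatal), /q/ (uvular).
Ejective: /pʼ/ (bilabial), /t̪ʼ/ (dental), /tʼ/ (alveolar), /ʈʼ/ (retroflex), /cʼ/ (palatal), /qʼ/ (uvular).
The retroflex row has no plain member, so the gap is the plain retroflex stop /ʈ/.

/ʈ/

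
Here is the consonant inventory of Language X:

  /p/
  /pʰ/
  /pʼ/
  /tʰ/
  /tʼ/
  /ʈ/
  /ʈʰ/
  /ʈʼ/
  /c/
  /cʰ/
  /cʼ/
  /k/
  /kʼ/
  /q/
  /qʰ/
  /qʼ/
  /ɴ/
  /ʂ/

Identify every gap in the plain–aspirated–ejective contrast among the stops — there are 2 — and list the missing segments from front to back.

/t/, /kʰ/

Plain: /p/ (bilabial), /ʈ/ (retroflex), /c/ (palatal), /k/ (velar), /q/ (uvular).
Aspirated: /pʰ/ (bilabial), /tʰ/ (alveolar), /ʈʰ/ (retroflex), /cʰ/ (palatal), /qʰ/ (uvular).
Ejective: /pʼ/ (bilabial), /tʼ/ (alveolar), /ʈʼ/ (retroflex), /cʼ/ (palatal), /kʼ/ (velar), /qʼ/ (uvular).
Gaps, from front to back: alveolar lacks plain (/t/); velar lacks aspirated (/kʰ/).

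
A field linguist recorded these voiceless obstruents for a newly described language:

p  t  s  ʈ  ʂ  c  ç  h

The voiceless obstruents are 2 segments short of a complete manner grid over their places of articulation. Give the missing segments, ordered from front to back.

/ɸ/, /ʔ/

Stop: /p/ (bilabial), /t/ (alveolar), /ʈ/ (retroflex), /c/ (palatal).
Fricative: /s/ (alveolar), /ʂ/ (retroflex), /ç/ (palatal), /h/ (glottal).
Gaps, from front to back: bilabial lacks fricative (/ɸ/); glottal lacks stop (/ʔ/).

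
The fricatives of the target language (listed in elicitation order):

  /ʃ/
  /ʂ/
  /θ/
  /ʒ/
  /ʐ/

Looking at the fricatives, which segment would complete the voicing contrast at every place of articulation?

/ð/

place of articulation  voiceless  voiced  
dental            θ         —       
postalveolar      ʃ         ʒ       
retroflex         ʂ         ʐ       
The dental row has no voiced member, so the gap is the voiced dental fricative /ð/.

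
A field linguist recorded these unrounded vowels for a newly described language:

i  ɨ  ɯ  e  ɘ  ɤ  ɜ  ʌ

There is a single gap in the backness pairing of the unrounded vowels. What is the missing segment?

/ɛ/

high: front /i/, central /ɨ/, back /ɯ/.
high-mid: front /e/, central /ɘ/, back /ɤ/.
low-mid: front —, central /ɜ/, back /ʌ/.
The low-mid row has no front member, so the gap is the low-mid front unrounded vowel /ɛ/.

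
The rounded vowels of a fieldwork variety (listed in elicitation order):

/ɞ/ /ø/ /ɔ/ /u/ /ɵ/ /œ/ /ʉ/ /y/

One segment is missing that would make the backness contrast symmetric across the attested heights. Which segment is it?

/o/

height            front     central   back    
high              y         ʉ         u       
high-mid          ø         ɵ         —       
low-mid           œ         ɞ         ɔ       
The high-mid row has no back member, so the gap is the high-mid back rounded vowel /o/.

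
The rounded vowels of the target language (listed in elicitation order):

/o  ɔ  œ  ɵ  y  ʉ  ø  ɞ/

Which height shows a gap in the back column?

high

high: front /y/, central /ʉ/, back —.
high-mid: front /ø/, central /ɵ/, back /o/.
low-mid: front /œ/, central /ɞ/, back /ɔ/.
Every height has a back member except high, where /u/ would be expected.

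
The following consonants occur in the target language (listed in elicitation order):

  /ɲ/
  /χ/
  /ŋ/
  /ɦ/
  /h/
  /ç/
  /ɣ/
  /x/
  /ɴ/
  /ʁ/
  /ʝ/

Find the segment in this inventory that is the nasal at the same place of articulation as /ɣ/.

/ŋ/

/ɣ/ is a voiced velar fricative.
The nasal at the same place is a velar nasal — in this inventory, /ŋ/.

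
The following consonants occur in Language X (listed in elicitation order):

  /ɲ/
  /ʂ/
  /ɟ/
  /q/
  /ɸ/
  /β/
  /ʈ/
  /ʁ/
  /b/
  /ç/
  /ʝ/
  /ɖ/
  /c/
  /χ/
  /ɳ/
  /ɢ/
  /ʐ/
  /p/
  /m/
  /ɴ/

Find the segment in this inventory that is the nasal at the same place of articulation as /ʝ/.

/ɲ/

/ʝ/ is a voiced palatal fricative.
The nasal at the same place is a palatal nasal — in this inventory, /ɲ/.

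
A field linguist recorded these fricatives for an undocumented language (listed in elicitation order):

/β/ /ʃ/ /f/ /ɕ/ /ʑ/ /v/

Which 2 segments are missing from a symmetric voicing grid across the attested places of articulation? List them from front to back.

/ɸ/, /ʒ/

bilabial: voiceless —, voiced /β/.
labiodental: voiceless /f/, voiced /v/.
postalveolar: voiceless /ʃ/, voiced —.
alveolo-palatal: voiceless /ɕ/, voiced /ʑ/.
Gaps, from front to back: bilabial lacks voiceless (/ɸ/); postalveolar lacks voiced (/ʒ/).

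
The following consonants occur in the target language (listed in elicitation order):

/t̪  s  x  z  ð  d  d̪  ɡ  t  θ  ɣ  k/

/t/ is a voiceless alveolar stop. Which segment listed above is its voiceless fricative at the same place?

The voiceless fricative at the same place is a voiceless alveolar fricative — in this inventory, /s/.

/s/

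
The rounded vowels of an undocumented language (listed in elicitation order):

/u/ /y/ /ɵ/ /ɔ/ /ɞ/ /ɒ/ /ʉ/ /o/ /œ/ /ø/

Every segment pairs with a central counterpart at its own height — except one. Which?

/ɒ/

High: /y/ ~ /ʉ/ ~ /u/
High-mid: /ø/ ~ /ɵ/ ~ /o/
Low-mid: /œ/ ~ /ɞ/ ~ /ɔ/
Low: only /ɒ/ (back); no central partner.
So /ɒ/ is the unpaired segment.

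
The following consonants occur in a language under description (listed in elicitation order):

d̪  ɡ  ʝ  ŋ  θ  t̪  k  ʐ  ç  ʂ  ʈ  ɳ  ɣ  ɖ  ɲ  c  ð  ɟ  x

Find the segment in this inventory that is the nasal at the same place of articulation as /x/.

/ŋ/

/x/ is a voiceless velar fricative.
The nasal at the same place is a velar nasal — in this inventory, /ŋ/.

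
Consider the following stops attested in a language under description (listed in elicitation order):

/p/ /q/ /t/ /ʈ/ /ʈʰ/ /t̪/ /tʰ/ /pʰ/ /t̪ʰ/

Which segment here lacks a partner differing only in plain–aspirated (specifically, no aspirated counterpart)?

Bilabial: /p/ ~ /pʰ/
Dental: /t̪/ ~ /t̪ʰ/
Alveolar: /t/ ~ /tʰ/
Retroflex: /ʈ/ ~ /ʈʰ/
Uvular: only /q/ (plain); no aspirated partner.
So /q/ is the unpaired segment.

/q/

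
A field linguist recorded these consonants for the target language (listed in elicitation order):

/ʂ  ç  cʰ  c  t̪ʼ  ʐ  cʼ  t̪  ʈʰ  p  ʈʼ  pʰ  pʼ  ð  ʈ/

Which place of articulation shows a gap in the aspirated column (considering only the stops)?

bilabial: plain /p/, aspirated /pʰ/, ejective /pʼ/.
dental: plain /t̪/, aspirated —, ejective /t̪ʼ/.
retroflex: plain /ʈ/, aspirated /ʈʰ/, ejective /ʈʼ/.
palatal: plain /c/, aspirated /cʰ/, ejective /cʼ/.
Every place of articulation has an aspirated member except dental, where /t̪ʰ/ would be expected.

dental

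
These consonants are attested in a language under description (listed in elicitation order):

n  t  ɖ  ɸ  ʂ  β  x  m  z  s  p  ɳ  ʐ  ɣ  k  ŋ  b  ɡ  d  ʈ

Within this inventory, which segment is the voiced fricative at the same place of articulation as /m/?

/β/

/m/ is a bilabial nasal.
The voiced fricative at the same place is a voiced bilabial fricative — in this inventory, /β/.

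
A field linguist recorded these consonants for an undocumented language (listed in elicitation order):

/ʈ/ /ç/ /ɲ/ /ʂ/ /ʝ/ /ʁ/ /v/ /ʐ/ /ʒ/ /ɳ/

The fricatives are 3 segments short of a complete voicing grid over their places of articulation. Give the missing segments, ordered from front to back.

Voiceless: /ʂ/ (retroflex), /ç/ (palatal).
Voiced: /v/ (labiodental), /ʒ/ (postalveolar), /ʐ/ (retroflex), /ʝ/ (palatal), /ʁ/ (uvular).
Gaps, from front to back: labiodental lacks voiceless (/f/); postalveolar lacks voiceless (/ʃ/); uvular lacks voiceless (/χ/).

/f/, /ʃ/, /χ/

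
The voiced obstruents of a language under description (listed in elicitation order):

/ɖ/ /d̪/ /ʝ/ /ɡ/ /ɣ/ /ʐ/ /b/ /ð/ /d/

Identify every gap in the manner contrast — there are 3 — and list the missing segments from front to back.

Stop: /b/ (bilabial), /d̪/ (dental), /d/ (alveolar), /ɖ/ (retroflex), /ɡ/ (velar).
Fricative: /ð/ (dental), /ʐ/ (retroflex), /ʝ/ (palatal), /ɣ/ (velar).
Gaps, from front to back: bilabial lacks fricative (/β/); alveolar lacks fricative (/z/); palatal lacks stop (/ɟ/).

/β/, /z/, /ɟ/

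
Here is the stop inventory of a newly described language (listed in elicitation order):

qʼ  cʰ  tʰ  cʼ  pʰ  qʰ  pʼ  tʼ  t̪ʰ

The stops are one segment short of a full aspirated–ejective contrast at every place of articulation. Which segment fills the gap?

/t̪ʼ/

place of articulation  aspirated  ejective
bilabial          pʰ        pʼ      
dental            t̪ʰ       —       
alveolar          tʰ        tʼ      
palatal           cʰ        cʼ      
uvular            qʰ        qʼ      
The dental row has no ejective member, so the gap is the ejective dental stop /t̪ʼ/.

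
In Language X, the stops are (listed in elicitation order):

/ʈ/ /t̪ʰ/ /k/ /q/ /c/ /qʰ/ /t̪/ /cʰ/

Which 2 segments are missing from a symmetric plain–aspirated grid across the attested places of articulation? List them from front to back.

/ʈʰ/, /kʰ/

Plain: /t̪/ (dental), /ʈ/ (retroflex), /c/ (palatal), /k/ (velar), /q/ (uvular).
Aspirated: /t̪ʰ/ (dental), /cʰ/ (palatal), /qʰ/ (uvular).
Gaps, from front to back: retroflex lacks aspirated (/ʈʰ/); velar lacks aspirated (/kʰ/).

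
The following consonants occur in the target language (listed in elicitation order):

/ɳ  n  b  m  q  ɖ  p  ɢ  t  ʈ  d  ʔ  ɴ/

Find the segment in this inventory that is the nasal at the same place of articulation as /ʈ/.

/ʈ/ is a voiceless retroflex stop.
The nasal at the same place is a retroflex nasal — in this inventory, /ɳ/.

/ɳ/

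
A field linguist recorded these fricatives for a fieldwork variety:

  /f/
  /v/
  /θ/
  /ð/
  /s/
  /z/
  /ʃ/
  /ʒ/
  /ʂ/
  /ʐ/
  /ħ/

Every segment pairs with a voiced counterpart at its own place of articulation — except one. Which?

/ħ/

Labiodental: /f/ ~ /v/
Dental: /θ/ ~ /ð/
Alveolar: /s/ ~ /z/
Postalveolar: /ʃ/ ~ /ʒ/
Retroflex: /ʂ/ ~ /ʐ/
Pharyngeal: only /ħ/ (voiceless); no voiced partner.
So /ħ/ is the unpaired segment.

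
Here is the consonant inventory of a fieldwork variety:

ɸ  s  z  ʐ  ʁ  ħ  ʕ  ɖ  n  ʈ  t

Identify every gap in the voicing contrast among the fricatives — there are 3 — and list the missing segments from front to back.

place of articulation  voiceless  voiced  
bilabial          ɸ         —       
alveolar          s         z       
retroflex         —         ʐ       
uvular            —         ʁ       
pharyngeal        ħ         ʕ       
Gaps, from front to back: bilabial lacks voiced (/β/); retroflex lacks voiceless (/ʂ/); uvular lacks voiceless (/χ/).

/β/, /ʂ/, /χ/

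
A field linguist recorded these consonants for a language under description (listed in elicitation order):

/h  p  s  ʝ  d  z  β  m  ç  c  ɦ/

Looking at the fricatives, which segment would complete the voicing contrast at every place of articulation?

/ɸ/

Voiceless: /s/ (alveolar), /ç/ (palatal), /h/ (glottal).
Voiced: /β/ (bilabial), /z/ (alveolar), /ʝ/ (palatal), /ɦ/ (glottal).
The bilabial row has no voiceless member, so the gap is the voiceless bilabial fricative /ɸ/.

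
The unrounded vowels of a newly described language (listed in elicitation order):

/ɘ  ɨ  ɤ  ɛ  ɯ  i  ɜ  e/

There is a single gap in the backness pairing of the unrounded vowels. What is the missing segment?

height            front     central   back    
high              i         ɨ         ɯ       
high-mid          e         ɘ         ɤ       
low-mid           ɛ         ɜ         —       
The low-mid row has no back member, so the gap is the low-mid back unrounded vowel /ʌ/.

/ʌ/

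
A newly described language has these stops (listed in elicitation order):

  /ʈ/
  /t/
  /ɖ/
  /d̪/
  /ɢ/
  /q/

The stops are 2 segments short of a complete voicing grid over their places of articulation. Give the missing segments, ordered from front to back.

/t̪/, /d/

dental: voiceless —, voiced /d̪/.
alveolar: voiceless /t/, voiced —.
retroflex: voiceless /ʈ/, voiced /ɖ/.
uvular: voiceless /q/, voiced /ɢ/.
Gaps, from front to back: dental lacks voiceless (/t̪/); alveolar lacks voiced (/d/).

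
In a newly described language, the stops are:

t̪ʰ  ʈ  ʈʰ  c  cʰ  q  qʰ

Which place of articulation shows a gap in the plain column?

Plain: /ʈ/ (retroflex), /c/ (palatal), /q/ (uvular).
Aspirated: /t̪ʰ/ (dental), /ʈʰ/ (retroflex), /cʰ/ (palatal), /qʰ/ (uvular).
Every place of articulation has a plain member except dental, where /t̪/ would be expected.

dental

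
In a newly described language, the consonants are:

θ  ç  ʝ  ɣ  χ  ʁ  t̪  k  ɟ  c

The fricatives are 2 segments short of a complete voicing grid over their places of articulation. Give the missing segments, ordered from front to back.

/ð/, /x/

place of articulation  voiceless  voiced  
dental            θ         —       
palatal           ç         ʝ       
velar             —         ɣ       
uvular            χ         ʁ       
Gaps, from front to back: dental lacks voiced (/ð/); velar lacks voiceless (/x/).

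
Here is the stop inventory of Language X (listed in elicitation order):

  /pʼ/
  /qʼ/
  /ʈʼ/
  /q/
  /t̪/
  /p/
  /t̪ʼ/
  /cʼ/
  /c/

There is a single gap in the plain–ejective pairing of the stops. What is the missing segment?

Plain: /p/ (bilabial), /t̪/ (dental), /c/ (palatal), /q/ (uvular).
Ejective: /pʼ/ (bilabial), /t̪ʼ/ (dental), /ʈʼ/ (retroflex), /cʼ/ (palatal), /qʼ/ (uvular).
The retroflex row has no plain member, so the gap is the plain retroflex stop /ʈ/.

/ʈ/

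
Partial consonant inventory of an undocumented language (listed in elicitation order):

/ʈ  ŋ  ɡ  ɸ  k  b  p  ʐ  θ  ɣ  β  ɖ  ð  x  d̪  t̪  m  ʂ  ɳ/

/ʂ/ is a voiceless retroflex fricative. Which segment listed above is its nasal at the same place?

The nasal at the same place is a retroflex nasal — in this inventory, /ɳ/.

/ɳ/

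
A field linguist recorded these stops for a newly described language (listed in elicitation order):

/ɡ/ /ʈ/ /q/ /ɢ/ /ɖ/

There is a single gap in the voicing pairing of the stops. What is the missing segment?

Voiceless: /ʈ/ (retroflex), /q/ (uvular).
Voiced: /ɖ/ (retroflex), /ɡ/ (velar), /ɢ/ (uvular).
The velar row has no voiceless member, so the gap is the voiceless velar stop /k/.

/k/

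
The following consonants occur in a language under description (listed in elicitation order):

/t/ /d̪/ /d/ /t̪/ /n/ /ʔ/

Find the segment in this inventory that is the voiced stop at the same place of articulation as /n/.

/d/

/n/ is an alveolar nasal.
The voiced stop at the same place is a voiced alveolar stop — in this inventory, /d/.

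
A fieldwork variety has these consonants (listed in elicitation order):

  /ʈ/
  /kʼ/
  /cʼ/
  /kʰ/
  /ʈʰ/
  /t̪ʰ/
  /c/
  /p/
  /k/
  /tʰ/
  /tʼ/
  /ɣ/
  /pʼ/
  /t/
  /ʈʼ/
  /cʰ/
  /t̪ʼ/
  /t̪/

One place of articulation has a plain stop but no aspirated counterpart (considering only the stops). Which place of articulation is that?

place of articulation  plain     aspirated  ejective
bilabial          p         —         pʼ      
dental            t̪        t̪ʰ       t̪ʼ     
alveolar          t         tʰ        tʼ      
retroflex         ʈ         ʈʰ        ʈʼ      
palatal           c         cʰ        cʼ      
velar             k         kʰ        kʼ      
Every place of articulation has an aspirated member except bilabial, where /pʰ/ would be expected.

bilabial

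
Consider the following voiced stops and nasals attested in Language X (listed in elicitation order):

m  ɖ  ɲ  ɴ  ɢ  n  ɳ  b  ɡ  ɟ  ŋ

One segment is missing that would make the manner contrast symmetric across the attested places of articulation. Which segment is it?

bilabial: oral stop /b/, nasal /m/.
alveolar: oral stop —, nasal /n/.
retroflex: oral stop /ɖ/, nasal /ɳ/.
palatal: oral stop /ɟ/, nasal /ɲ/.
velar: oral stop /ɡ/, nasal /ŋ/.
uvular: oral stop /ɢ/, nasal /ɴ/.
The alveolar row has no oral stop member, so the gap is the alveolar oral stop /d/.

/d/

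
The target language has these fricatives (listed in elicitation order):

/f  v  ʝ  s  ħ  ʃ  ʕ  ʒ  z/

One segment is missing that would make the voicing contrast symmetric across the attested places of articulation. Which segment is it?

/ç/

Voiceless: /f/ (labiodental), /s/ (alveolar), /ʃ/ (postalveolar), /ħ/ (pharyngeal).
Voiced: /v/ (labiodental), /z/ (alveolar), /ʒ/ (postalveolar), /ʝ/ (palatal), /ʕ/ (pharyngeal).
The palatal row has no voiceless member, so the gap is the voiceless palatal fricative /ç/.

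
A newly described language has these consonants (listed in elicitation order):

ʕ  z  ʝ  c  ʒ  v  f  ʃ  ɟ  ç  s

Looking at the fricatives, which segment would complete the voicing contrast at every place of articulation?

Voiceless: /f/ (labiodental), /s/ (alveolar), /ʃ/ (postalveolar), /ç/ (palatal).
Voiced: /v/ (labiodental), /z/ (alveolar), /ʒ/ (postalveolar), /ʝ/ (palatal), /ʕ/ (pharyngeal).
The pharyngeal row has no voiceless member, so the gap is the voiceless pharyngeal fricative /ħ/.

/ħ/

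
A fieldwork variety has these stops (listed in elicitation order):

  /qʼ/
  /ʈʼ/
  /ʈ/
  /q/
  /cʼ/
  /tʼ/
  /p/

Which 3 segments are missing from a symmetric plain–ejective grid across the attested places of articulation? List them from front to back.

/pʼ/, /t/, /c/

bilabial: plain /p/, ejective —.
alveolar: plain —, ejective /tʼ/.
retroflex: plain /ʈ/, ejective /ʈʼ/.
palatal: plain —, ejective /cʼ/.
uvular: plain /q/, ejective /qʼ/.
Gaps, from front to back: bilabial lacks ejective (/pʼ/); alveolar lacks plain (/t/); palatal lacks plain (/c/).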